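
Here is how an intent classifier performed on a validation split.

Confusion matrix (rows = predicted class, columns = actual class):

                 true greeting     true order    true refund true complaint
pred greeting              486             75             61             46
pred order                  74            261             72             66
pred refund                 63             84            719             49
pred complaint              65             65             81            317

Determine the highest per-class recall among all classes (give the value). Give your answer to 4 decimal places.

Per-class recall (TP/(TP+FN)):
  greeting: TP=486, FN=74+63+65=202 → 486/688 = 0.70640
  order: TP=261, FN=75+84+65=224 → 261/485 = 0.53814
  refund: TP=719, FN=61+72+81=214 → 719/933 = 0.77063
  complaint: TP=317, FN=46+66+49=161 → 317/478 = 0.66318
Highest is class 'refund' with recall = 0.7706.

0.7706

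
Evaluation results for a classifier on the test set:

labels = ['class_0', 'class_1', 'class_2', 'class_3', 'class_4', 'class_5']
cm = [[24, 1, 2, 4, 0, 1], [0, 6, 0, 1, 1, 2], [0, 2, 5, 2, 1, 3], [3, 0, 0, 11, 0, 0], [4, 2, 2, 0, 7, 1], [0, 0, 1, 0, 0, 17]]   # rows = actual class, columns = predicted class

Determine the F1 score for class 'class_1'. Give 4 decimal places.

0.5714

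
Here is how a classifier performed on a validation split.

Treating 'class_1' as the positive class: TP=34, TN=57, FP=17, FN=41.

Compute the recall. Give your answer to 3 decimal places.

Recall = TP/(TP+FN) = 34/(34+41) = 34/75 = 0.453

0.453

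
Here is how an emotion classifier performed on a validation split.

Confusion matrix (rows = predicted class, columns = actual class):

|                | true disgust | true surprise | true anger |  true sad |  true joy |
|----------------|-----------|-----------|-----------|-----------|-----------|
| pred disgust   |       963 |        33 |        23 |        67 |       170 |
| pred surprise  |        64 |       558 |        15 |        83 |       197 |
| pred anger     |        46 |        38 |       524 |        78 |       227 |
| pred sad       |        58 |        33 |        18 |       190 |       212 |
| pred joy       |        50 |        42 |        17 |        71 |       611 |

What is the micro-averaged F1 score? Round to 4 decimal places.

Micro-averaging pools counts across classes: ΣTP=2846, ΣFP=1542, ΣFN=1542.
Micro-F1 score = 2·TP/(2·TP+FP+FN) on pooled counts = 0.6486 (equals overall accuracy in single-label multiclass).

0.6486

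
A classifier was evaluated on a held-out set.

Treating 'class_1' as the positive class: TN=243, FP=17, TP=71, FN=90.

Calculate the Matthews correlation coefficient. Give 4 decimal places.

0.4489

MCC = (TP·TN − FP·FN) / √((TP+FP)(TP+FN)(TN+FP)(TN+FN))
Numerator = 71·243 − 17·90 = 15723
Denominator = √(88·161·260·333) = √1226665440 = 35023.7839
MCC = 15723 / 35023.7839 = 0.4489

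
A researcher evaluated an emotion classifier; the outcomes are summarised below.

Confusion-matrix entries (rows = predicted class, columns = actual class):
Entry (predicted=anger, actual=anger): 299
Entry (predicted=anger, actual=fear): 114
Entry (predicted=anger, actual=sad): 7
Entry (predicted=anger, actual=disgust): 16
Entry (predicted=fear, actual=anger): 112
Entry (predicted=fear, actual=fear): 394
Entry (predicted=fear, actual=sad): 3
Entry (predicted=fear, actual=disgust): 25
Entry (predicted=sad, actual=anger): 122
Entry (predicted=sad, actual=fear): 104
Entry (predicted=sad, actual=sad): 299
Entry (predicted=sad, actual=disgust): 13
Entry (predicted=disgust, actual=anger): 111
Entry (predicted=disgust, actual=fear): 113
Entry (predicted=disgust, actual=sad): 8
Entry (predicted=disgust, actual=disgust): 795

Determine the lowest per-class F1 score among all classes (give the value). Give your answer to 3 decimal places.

0.554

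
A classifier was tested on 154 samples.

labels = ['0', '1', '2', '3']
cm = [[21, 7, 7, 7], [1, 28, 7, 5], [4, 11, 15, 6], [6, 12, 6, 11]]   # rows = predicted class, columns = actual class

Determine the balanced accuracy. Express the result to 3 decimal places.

0.487

Balanced accuracy = mean of per-class recall.
  0: recall = 21/32 = 0.6563
  1: recall = 28/58 = 0.4828
  2: recall = 15/35 = 0.4286
  3: recall = 11/29 = 0.3793
Mean = (0.6563 + 0.4828 + 0.4286 + 0.3793) / 4 = 0.487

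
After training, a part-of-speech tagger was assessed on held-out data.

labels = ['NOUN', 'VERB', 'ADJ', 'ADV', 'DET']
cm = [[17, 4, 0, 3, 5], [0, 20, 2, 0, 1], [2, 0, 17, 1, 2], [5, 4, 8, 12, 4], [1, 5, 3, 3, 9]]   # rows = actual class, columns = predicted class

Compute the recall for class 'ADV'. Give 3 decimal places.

0.364

recall = TP/(TP+FN).
ADV: TP=12, FN=5+4+8+4=21 → 12/33 = 0.3636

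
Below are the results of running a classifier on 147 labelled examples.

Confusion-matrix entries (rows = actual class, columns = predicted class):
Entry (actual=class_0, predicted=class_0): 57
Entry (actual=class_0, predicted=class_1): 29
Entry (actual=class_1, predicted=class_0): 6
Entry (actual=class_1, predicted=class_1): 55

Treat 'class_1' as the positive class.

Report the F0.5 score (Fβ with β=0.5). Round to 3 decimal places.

0.693

Fβ = (1+β²)·TP / ((1+β²)·TP + β²·FN + FP), with β²=1/4
= 1.25·55 / (1.25·55 + 0.25·6 + 29) = 0.693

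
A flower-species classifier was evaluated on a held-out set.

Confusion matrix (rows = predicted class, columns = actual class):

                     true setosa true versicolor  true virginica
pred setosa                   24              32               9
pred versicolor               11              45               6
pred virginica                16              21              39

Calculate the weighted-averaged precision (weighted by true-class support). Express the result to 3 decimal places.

Per-class precision (TP/(TP+FP)):
  setosa: TP=24, FP=32+9=41 → 24/65 = 0.3692
  versicolor: TP=45, FP=11+6=17 → 45/62 = 0.7258
  virginica: TP=39, FP=16+21=37 → 39/76 = 0.5132
Weighted-precision = Σ (supportᵢ/N)·precisionᵢ with N=203: (51/203)·0.3692 + (98/203)·0.7258 + (54/203)·0.5132 = 0.580

0.580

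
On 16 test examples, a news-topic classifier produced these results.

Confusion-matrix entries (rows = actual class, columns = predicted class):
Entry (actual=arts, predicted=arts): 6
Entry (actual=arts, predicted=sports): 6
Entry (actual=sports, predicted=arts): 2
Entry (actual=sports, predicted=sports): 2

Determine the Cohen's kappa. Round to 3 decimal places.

Observed agreement pₒ = trace/N = 8/16 = 0.5000
Expected agreement pₑ = Σ (rowᵢ·colᵢ)/N² = (12·8 + 4·8)/16² = 0.5000
κ = (pₒ − pₑ)/(1 − pₑ) = (0.5000 − 0.5000)/(1 − 0.5000) = 0.000

0.000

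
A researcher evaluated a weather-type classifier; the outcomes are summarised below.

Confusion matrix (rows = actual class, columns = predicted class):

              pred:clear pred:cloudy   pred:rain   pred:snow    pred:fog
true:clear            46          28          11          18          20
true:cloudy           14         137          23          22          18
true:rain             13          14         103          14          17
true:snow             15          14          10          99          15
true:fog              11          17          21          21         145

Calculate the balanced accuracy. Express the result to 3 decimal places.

0.595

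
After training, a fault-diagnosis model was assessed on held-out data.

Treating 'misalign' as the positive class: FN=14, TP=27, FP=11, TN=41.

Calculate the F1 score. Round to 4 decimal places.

0.6835

Precision = TP/(TP+FP) = 27/38 = 0.7105
Recall = TP/(TP+FN) = 27/41 = 0.6585
F1 = 2·TP/(2·TP+FP+FN) = 54/79 = 0.6835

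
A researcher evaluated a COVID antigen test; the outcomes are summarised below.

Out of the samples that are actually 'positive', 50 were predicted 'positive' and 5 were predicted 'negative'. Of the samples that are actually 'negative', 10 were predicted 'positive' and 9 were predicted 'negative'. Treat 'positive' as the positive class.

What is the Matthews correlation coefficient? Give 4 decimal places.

MCC = (TP·TN − FP·FN) / √((TP+FP)(TP+FN)(TN+FP)(TN+FN))
Numerator = 50·9 − 10·5 = 400
Denominator = √(60·55·19·14) = √877800 = 936.9098
MCC = 400 / 936.9098 = 0.4269

0.4269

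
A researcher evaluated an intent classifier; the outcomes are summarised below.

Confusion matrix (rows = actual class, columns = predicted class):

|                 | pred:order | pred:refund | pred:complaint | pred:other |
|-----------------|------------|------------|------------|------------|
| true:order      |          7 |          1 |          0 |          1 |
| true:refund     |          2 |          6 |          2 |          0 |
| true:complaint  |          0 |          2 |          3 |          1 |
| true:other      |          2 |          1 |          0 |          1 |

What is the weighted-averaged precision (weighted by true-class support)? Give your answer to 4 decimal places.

0.5745

Per-class precision (TP/(TP+FP)):
  order: TP=7, FP=2+0+2=4 → 7/11 = 0.63636
  refund: TP=6, FP=1+2+1=4 → 6/10 = 0.60000
  complaint: TP=3, FP=0+2+0=2 → 3/5 = 0.60000
  other: TP=1, FP=1+0+1=2 → 1/3 = 0.33333
Weighted-precision = Σ (supportᵢ/N)·precisionᵢ with N=29: (9/29)·0.63636 + (10/29)·0.60000 + (6/29)·0.60000 + (4/29)·0.33333 = 0.5745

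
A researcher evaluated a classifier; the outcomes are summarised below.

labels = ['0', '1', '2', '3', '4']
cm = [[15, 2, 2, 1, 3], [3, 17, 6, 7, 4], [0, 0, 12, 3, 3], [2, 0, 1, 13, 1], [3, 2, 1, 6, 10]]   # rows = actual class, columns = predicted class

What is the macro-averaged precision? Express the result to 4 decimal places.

Per-class precision (TP/(TP+FP)):
  0: TP=15, FP=3+0+2+3=8 → 15/23 = 0.65217
  1: TP=17, FP=2+0+0+2=4 → 17/21 = 0.80952
  2: TP=12, FP=2+6+1+1=10 → 12/22 = 0.54545
  3: TP=13, FP=1+7+3+6=17 → 13/30 = 0.43333
  4: TP=10, FP=3+4+3+1=11 → 10/21 = 0.47619
Macro-precision = mean = (0.65217 + 0.80952 + 0.54545 + 0.43333 + 0.47619) / 5 = 0.5833

0.5833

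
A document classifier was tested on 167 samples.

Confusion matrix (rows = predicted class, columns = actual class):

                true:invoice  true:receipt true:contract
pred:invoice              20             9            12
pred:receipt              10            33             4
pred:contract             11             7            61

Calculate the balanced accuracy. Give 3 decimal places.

Balanced accuracy = mean of per-class recall.
  invoice: recall = 20/41 = 0.4878
  receipt: recall = 33/49 = 0.6735
  contract: recall = 61/77 = 0.7922
Mean = (0.4878 + 0.6735 + 0.7922) / 3 = 0.651

0.651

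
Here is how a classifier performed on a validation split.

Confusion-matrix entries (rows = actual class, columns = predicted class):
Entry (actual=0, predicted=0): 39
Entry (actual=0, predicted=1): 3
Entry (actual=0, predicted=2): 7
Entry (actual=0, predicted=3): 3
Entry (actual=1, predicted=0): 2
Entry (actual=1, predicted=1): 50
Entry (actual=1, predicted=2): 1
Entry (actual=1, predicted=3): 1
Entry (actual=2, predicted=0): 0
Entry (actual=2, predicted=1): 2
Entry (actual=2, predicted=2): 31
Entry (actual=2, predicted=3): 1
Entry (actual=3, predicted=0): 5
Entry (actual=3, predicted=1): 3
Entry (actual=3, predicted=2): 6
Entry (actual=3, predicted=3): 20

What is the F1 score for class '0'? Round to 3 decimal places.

0.796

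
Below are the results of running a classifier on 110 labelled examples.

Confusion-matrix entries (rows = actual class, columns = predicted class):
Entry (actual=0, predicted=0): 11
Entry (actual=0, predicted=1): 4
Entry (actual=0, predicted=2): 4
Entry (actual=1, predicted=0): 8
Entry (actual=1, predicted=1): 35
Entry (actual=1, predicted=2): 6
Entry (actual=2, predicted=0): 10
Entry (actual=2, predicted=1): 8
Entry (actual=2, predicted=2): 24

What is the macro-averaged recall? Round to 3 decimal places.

Per-class recall (TP/(TP+FN)):
  0: TP=11, FN=4+4=8 → 11/19 = 0.5789
  1: TP=35, FN=8+6=14 → 35/49 = 0.7143
  2: TP=24, FN=10+8=18 → 24/42 = 0.5714
Macro-recall = mean = (0.5789 + 0.7143 + 0.5714) / 3 = 0.622

0.622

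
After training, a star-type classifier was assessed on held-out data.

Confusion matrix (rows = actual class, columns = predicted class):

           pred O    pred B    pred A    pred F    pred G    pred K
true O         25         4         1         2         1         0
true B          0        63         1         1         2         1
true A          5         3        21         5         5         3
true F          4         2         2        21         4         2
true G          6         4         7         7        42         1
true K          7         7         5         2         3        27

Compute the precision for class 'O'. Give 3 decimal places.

precision = TP/(TP+FP).
O: TP=25, FP=0+5+4+6+7=22 → 25/47 = 0.5319

0.532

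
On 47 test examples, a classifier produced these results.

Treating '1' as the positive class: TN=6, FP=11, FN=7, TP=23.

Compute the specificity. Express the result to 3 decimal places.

Specificity = TN/(TN+FP) = 6/(6+11) = 0.353

0.353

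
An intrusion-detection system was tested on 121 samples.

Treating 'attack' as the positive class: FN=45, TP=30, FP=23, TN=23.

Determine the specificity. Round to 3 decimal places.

Specificity = TN/(TN+FP) = 23/(23+23) = 0.500

0.500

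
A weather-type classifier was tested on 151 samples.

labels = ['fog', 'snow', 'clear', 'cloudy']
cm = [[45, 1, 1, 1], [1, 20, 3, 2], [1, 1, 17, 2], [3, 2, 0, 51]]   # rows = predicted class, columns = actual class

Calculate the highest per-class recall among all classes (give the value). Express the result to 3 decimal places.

0.911

Per-class recall (TP/(TP+FN)):
  fog: TP=45, FN=1+1+3=5 → 45/50 = 0.9000
  snow: TP=20, FN=1+1+2=4 → 20/24 = 0.8333
  clear: TP=17, FN=1+3+0=4 → 17/21 = 0.8095
  cloudy: TP=51, FN=1+2+2=5 → 51/56 = 0.9107
Highest is class 'cloudy' with recall = 0.911.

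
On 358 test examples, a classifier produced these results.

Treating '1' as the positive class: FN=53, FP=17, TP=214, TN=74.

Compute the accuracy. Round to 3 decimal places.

0.804

Accuracy = (TP+TN)/N = (214+74)/358 = 0.804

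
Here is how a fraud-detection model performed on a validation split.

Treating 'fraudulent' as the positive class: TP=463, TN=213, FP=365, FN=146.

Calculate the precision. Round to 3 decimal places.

0.559

Precision = TP/(TP+FP) = 463/(463+365) = 463/828 = 0.559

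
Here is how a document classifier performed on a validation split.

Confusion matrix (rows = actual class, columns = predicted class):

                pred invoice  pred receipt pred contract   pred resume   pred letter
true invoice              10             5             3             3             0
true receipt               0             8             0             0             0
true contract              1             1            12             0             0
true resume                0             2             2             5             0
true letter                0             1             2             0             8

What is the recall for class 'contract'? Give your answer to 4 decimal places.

0.8571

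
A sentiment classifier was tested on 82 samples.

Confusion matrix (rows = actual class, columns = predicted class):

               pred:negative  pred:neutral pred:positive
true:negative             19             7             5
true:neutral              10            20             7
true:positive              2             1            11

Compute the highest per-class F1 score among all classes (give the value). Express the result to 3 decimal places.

0.615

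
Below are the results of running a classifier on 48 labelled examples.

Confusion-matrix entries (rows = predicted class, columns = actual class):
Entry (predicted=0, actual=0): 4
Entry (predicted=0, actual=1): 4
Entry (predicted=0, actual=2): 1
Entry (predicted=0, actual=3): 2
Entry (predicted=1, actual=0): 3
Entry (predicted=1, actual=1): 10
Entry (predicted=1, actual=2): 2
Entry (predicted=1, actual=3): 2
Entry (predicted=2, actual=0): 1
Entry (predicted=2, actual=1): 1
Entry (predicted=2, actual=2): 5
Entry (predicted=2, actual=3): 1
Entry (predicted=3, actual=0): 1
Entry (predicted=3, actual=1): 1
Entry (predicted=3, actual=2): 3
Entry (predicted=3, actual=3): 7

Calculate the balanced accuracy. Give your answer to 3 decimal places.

Balanced accuracy = mean of per-class recall.
  0: recall = 4/9 = 0.4444
  1: recall = 10/16 = 0.6250
  2: recall = 5/11 = 0.4545
  3: recall = 7/12 = 0.5833
Mean = (0.4444 + 0.6250 + 0.4545 + 0.5833) / 4 = 0.527

0.527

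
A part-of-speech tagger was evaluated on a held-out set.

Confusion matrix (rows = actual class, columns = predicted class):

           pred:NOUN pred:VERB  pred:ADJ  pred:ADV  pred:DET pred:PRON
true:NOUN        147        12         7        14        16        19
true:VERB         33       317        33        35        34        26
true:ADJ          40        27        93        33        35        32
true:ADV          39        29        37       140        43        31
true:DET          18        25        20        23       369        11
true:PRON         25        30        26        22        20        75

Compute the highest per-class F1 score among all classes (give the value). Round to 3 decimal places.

0.751

Per-class F1 score (2·TP/(2·TP+FP+FN)):
  NOUN: TP=147, FP=33+40+39+18+25=155, FN=12+7+14+16+19=68 → 294/517 = 0.5687
  VERB: TP=317, FP=12+27+29+25+30=123, FN=33+33+35+34+26=161 → 634/918 = 0.6906
  ADJ: TP=93, FP=7+33+37+20+26=123, FN=40+27+33+35+32=167 → 186/476 = 0.3908
  ADV: TP=140, FP=14+35+33+23+22=127, FN=39+29+37+43+31=179 → 280/586 = 0.4778
  DET: TP=369, FP=16+34+35+43+20=148, FN=18+25+20+23+11=97 → 738/983 = 0.7508
  PRON: TP=75, FP=19+26+32+31+11=119, FN=25+30+26+22+20=123 → 150/392 = 0.3827
Highest is class 'DET' with F1 score = 0.751.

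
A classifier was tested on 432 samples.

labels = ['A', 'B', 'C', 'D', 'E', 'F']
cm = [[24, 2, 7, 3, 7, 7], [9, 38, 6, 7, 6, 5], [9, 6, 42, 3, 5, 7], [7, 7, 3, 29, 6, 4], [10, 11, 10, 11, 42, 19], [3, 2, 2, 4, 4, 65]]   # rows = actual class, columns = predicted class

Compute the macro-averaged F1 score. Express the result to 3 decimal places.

0.545

Per-class F1 score (2·TP/(2·TP+FP+FN)):
  A: TP=24, FP=9+9+7+10+3=38, FN=2+7+3+7+7=26 → 48/112 = 0.4286
  B: TP=38, FP=2+6+7+11+2=28, FN=9+6+7+6+5=33 → 76/137 = 0.5547
  C: TP=42, FP=7+6+3+10+2=28, FN=9+6+3+5+7=30 → 84/142 = 0.5915
  D: TP=29, FP=3+7+3+11+4=28, FN=7+7+3+6+4=27 → 58/113 = 0.5133
  E: TP=42, FP=7+6+5+6+4=28, FN=10+11+10+11+19=61 → 84/173 = 0.4855
  F: TP=65, FP=7+5+7+4+19=42, FN=3+2+2+4+4=15 → 130/187 = 0.6952
Macro-F1 score = mean = (0.4286 + 0.5547 + 0.5915 + 0.5133 + 0.4855 + 0.6952) / 6 = 0.545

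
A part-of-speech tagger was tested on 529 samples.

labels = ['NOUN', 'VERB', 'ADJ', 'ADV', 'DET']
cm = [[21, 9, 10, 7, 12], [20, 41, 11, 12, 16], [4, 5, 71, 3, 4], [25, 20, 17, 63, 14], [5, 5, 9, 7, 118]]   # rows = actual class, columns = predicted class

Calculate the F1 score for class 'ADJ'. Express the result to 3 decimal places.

F1 score = 2·TP/(2·TP+FP+FN).
ADJ: TP=71, FP=10+11+17+9=47, FN=4+5+3+4=16 → 142/205 = 0.6927

0.693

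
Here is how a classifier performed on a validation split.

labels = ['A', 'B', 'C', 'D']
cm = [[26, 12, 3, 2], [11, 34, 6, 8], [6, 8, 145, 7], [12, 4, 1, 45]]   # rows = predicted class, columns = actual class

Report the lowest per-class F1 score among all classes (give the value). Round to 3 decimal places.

Per-class F1 score (2·TP/(2·TP+FP+FN)):
  A: TP=26, FP=12+3+2=17, FN=11+6+12=29 → 52/98 = 0.5306
  B: TP=34, FP=11+6+8=25, FN=12+8+4=24 → 68/117 = 0.5812
  C: TP=145, FP=6+8+7=21, FN=3+6+1=10 → 290/321 = 0.9034
  D: TP=45, FP=12+4+1=17, FN=2+8+7=17 → 90/124 = 0.7258
Lowest is class 'A' with F1 score = 0.531.

0.531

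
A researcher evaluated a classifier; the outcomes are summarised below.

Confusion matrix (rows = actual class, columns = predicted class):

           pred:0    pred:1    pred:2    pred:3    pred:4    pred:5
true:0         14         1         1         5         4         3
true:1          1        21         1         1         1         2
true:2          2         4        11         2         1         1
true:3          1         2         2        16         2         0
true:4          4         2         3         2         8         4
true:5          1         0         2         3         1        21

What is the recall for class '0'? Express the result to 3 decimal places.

Take TP from the diagonal, FP from the rest of the '0' prediction marginal, FN from the rest of the '0' actual marginal.
recall = TP/(TP+FN).
0: TP=14, FN=1+1+5+4+3=14 → 14/28 = 0.5000

0.500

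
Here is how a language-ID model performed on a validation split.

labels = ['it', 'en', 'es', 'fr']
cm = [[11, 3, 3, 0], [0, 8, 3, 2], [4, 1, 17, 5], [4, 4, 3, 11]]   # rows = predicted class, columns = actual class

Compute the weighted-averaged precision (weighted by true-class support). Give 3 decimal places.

Per-class precision (TP/(TP+FP)):
  it: TP=11, FP=3+3+0=6 → 11/17 = 0.6471
  en: TP=8, FP=0+3+2=5 → 8/13 = 0.6154
  es: TP=17, FP=4+1+5=10 → 17/27 = 0.6296
  fr: TP=11, FP=4+4+3=11 → 11/22 = 0.5000
Weighted-precision = Σ (supportᵢ/N)·precisionᵢ with N=79: (19/79)·0.6471 + (16/79)·0.6154 + (26/79)·0.6296 + (18/79)·0.5000 = 0.601

0.601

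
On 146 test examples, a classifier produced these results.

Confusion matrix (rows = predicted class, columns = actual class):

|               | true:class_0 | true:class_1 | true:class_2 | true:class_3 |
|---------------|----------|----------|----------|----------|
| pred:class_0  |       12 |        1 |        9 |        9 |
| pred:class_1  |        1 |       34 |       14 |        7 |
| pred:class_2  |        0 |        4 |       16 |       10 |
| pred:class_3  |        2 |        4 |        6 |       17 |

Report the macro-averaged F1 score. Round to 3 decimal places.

0.527

Per-class F1 score (2·TP/(2·TP+FP+FN)):
  class_0: TP=12, FP=1+9+9=19, FN=1+0+2=3 → 24/46 = 0.5217
  class_1: TP=34, FP=1+14+7=22, FN=1+4+4=9 → 68/99 = 0.6869
  class_2: TP=16, FP=0+4+10=14, FN=9+14+6=29 → 32/75 = 0.4267
  class_3: TP=17, FP=2+4+6=12, FN=9+7+10=26 → 34/72 = 0.4722
Macro-F1 score = mean = (0.5217 + 0.6869 + 0.4267 + 0.4722) / 4 = 0.527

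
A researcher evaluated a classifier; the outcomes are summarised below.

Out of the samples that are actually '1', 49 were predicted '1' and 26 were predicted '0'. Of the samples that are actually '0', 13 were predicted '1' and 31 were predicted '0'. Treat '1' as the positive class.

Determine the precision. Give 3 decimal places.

0.790

Precision = TP/(TP+FP) = 49/(49+13) = 49/62 = 0.790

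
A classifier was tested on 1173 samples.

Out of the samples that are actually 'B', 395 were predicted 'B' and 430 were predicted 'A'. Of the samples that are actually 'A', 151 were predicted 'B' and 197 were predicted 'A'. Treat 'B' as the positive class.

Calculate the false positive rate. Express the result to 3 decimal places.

0.434

FPR = FP/(FP+TN) = 151/(151+197) = 0.434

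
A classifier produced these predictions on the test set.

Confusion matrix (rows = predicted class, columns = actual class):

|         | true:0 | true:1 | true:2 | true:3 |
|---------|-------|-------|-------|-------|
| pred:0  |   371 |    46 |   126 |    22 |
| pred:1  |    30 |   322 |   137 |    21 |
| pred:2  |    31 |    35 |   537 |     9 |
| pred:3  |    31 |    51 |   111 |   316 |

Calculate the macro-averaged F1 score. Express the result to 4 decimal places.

Per-class F1 score (2·TP/(2·TP+FP+FN)):
  0: TP=371, FP=46+126+22=194, FN=30+31+31=92 → 742/1028 = 0.72179
  1: TP=322, FP=30+137+21=188, FN=46+35+51=132 → 644/964 = 0.66805
  2: TP=537, FP=31+35+9=75, FN=126+137+111=374 → 1074/1523 = 0.70519
  3: TP=316, FP=31+51+111=193, FN=22+21+9=52 → 632/877 = 0.72064
Macro-F1 score = mean = (0.72179 + 0.66805 + 0.70519 + 0.72064) / 4 = 0.7039

0.7039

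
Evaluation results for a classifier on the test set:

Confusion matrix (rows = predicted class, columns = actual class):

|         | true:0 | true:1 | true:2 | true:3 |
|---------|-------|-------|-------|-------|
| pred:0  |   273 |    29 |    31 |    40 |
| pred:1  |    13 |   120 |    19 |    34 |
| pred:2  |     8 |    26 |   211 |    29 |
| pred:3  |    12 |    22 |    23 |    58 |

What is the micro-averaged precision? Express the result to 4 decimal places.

Micro-averaging pools counts across classes: ΣTP=662, ΣFP=286, ΣFN=286.
Micro-precision = TP/(TP+FP) on pooled counts = 0.6983 (equals overall accuracy in single-label multiclass).

0.6983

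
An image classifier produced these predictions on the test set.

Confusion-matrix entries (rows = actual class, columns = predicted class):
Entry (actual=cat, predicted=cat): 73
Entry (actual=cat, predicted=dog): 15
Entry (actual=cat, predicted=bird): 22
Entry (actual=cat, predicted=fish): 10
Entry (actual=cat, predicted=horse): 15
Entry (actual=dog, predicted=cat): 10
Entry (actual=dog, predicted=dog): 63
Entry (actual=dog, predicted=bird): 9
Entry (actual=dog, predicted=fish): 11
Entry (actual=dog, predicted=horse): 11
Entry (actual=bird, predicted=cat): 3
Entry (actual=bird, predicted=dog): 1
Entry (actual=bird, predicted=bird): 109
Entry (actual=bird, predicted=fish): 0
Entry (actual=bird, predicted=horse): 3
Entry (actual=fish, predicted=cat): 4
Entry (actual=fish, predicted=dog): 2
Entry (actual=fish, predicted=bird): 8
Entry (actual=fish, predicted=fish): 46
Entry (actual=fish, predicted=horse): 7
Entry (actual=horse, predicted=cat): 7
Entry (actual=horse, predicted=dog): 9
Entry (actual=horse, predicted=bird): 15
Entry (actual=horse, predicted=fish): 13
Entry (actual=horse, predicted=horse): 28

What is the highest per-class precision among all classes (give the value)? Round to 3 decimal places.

0.753

Per-class precision (TP/(TP+FP)):
  cat: TP=73, FP=10+3+4+7=24 → 73/97 = 0.7526
  dog: TP=63, FP=15+1+2+9=27 → 63/90 = 0.7000
  bird: TP=109, FP=22+9+8+15=54 → 109/163 = 0.6687
  fish: TP=46, FP=10+11+0+13=34 → 46/80 = 0.5750
  horse: TP=28, FP=15+11+3+7=36 → 28/64 = 0.4375
Highest is class 'cat' with precision = 0.753.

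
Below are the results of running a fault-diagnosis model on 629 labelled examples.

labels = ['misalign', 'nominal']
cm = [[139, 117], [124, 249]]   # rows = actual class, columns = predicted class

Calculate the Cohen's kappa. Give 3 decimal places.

Observed agreement pₒ = trace/N = 388/629 = 0.6169
Expected agreement pₑ = Σ (rowᵢ·colᵢ)/N² = (256·263 + 373·366)/629² = 0.5152
κ = (pₒ − pₑ)/(1 − pₑ) = (0.6169 − 0.5152)/(1 − 0.5152) = 0.210

0.210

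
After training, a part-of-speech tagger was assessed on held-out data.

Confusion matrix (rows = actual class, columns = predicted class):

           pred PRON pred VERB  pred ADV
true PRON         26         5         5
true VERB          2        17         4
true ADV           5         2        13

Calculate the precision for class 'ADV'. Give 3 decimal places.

precision = TP/(TP+FP).
ADV: TP=13, FP=5+4=9 → 13/22 = 0.5909

0.591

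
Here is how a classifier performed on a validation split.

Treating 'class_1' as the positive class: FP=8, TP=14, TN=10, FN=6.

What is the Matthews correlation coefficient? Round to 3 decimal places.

MCC = (TP·TN − FP·FN) / √((TP+FP)(TP+FN)(TN+FP)(TN+FN))
Numerator = 14·10 − 8·6 = 92
Denominator = √(22·20·18·16) = √126720 = 355.9775
MCC = 92 / 355.9775 = 0.258

0.258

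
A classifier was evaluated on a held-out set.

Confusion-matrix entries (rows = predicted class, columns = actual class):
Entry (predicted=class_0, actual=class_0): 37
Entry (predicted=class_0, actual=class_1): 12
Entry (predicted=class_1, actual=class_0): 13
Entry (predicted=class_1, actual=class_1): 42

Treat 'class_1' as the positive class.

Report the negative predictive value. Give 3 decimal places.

NPV = TN/(TN+FN) = 37/(37+12) = 0.755

0.755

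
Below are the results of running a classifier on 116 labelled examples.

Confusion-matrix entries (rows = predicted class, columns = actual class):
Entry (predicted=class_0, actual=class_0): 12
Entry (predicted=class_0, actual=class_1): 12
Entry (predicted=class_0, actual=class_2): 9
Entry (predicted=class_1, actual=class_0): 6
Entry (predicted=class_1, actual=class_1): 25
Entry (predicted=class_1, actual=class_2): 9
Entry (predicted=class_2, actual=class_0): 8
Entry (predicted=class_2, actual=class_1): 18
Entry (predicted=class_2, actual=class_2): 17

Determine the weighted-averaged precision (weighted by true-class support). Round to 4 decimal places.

0.4971

Per-class precision (TP/(TP+FP)):
  class_0: TP=12, FP=12+9=21 → 12/33 = 0.36364
  class_1: TP=25, FP=6+9=15 → 25/40 = 0.62500
  class_2: TP=17, FP=8+18=26 → 17/43 = 0.39535
Weighted-precision = Σ (supportᵢ/N)·precisionᵢ with N=116: (26/116)·0.36364 + (55/116)·0.62500 + (35/116)·0.39535 = 0.4971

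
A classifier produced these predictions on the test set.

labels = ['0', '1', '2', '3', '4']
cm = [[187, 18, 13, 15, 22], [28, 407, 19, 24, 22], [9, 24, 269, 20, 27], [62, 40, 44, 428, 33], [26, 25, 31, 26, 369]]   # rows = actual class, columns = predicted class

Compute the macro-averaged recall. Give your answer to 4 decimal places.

0.7594

Per-class recall (TP/(TP+FN)):
  0: TP=187, FN=18+13+15+22=68 → 187/255 = 0.73333
  1: TP=407, FN=28+19+24+22=93 → 407/500 = 0.81400
  2: TP=269, FN=9+24+20+27=80 → 269/349 = 0.77077
  3: TP=428, FN=62+40+44+33=179 → 428/607 = 0.70511
  4: TP=369, FN=26+25+31+26=108 → 369/477 = 0.77358
Macro-recall = mean = (0.73333 + 0.81400 + 0.77077 + 0.70511 + 0.77358) / 5 = 0.7594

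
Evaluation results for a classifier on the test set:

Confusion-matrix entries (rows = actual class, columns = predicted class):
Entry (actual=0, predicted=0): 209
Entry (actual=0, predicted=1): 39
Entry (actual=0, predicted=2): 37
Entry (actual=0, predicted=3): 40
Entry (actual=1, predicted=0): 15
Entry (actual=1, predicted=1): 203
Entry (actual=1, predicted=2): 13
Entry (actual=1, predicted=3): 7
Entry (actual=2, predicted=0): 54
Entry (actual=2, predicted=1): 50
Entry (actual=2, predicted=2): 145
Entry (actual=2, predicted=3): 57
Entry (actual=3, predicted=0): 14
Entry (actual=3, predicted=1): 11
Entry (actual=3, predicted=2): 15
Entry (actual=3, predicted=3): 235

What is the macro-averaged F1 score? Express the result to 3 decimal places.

Per-class F1 score (2·TP/(2·TP+FP+FN)):
  0: TP=209, FP=15+54+14=83, FN=39+37+40=116 → 418/617 = 0.6775
  1: TP=203, FP=39+50+11=100, FN=15+13+7=35 → 406/541 = 0.7505
  2: TP=145, FP=37+13+15=65, FN=54+50+57=161 → 290/516 = 0.5620
  3: TP=235, FP=40+7+57=104, FN=14+11+15=40 → 470/614 = 0.7655
Macro-F1 score = mean = (0.6775 + 0.7505 + 0.5620 + 0.7655) / 4 = 0.689

0.689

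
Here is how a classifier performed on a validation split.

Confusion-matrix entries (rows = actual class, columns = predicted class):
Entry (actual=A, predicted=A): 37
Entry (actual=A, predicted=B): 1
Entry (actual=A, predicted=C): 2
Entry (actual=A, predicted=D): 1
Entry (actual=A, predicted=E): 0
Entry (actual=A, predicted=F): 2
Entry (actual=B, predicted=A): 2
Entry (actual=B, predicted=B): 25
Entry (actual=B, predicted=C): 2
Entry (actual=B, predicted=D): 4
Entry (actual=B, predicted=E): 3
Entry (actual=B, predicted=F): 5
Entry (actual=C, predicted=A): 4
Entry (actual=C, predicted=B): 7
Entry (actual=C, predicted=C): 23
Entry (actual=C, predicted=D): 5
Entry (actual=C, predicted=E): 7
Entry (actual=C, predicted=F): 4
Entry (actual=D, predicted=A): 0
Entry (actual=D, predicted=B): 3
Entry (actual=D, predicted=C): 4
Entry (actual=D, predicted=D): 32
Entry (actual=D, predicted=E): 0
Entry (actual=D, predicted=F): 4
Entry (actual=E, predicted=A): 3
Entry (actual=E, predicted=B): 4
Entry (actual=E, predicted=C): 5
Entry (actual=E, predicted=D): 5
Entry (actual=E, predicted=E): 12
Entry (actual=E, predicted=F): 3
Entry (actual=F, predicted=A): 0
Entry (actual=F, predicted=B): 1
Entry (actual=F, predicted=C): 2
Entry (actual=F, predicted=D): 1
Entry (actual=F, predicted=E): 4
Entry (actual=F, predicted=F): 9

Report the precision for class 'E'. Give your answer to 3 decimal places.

Take TP from the diagonal, FP from the rest of the 'E' prediction marginal, FN from the rest of the 'E' actual marginal.
precision = TP/(TP+FP).
E: TP=12, FP=0+3+7+0+4=14 → 12/26 = 0.4615

0.462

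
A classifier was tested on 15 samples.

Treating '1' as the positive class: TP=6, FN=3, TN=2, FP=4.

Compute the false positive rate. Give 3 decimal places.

0.667

FPR = FP/(FP+TN) = 4/(4+2) = 0.667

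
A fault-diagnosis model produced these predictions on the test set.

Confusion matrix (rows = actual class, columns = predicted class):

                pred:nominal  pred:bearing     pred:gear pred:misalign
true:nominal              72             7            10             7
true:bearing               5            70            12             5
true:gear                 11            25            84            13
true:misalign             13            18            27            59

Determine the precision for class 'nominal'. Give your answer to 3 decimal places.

0.713

Take TP from the diagonal, FP from the rest of the 'nominal' prediction marginal, FN from the rest of the 'nominal' actual marginal.
precision = TP/(TP+FP).
nominal: TP=72, FP=5+11+13=29 → 72/101 = 0.7129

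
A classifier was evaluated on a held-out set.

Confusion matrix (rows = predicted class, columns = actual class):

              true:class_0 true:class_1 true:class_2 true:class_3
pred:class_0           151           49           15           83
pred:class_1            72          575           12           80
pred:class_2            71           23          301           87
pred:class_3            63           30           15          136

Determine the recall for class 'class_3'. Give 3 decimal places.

0.352

Treat 'class_3' as positive and all other classes as negative.
recall = TP/(TP+FN).
class_3: TP=136, FN=83+80+87=250 → 136/386 = 0.3523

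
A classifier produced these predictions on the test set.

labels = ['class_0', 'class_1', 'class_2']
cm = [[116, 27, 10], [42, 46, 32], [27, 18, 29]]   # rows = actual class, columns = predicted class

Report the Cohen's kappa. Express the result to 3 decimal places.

Observed agreement pₒ = trace/N = 191/347 = 0.5504
Expected agreement pₑ = Σ (rowᵢ·colᵢ)/N² = (153·185 + 120·91 + 74·71)/347² = 0.3694
κ = (pₒ − pₑ)/(1 − pₑ) = (0.5504 − 0.3694)/(1 − 0.3694) = 0.287

0.287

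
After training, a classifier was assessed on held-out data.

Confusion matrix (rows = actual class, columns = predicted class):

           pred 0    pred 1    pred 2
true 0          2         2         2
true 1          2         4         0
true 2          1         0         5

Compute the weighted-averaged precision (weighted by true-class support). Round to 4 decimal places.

Per-class precision (TP/(TP+FP)):
  0: TP=2, FP=2+1=3 → 2/5 = 0.40000
  1: TP=4, FP=2+0=2 → 4/6 = 0.66667
  2: TP=5, FP=2+0=2 → 5/7 = 0.71429
Weighted-precision = Σ (supportᵢ/N)·precisionᵢ with N=18: (6/18)·0.40000 + (6/18)·0.66667 + (6/18)·0.71429 = 0.5937

0.5937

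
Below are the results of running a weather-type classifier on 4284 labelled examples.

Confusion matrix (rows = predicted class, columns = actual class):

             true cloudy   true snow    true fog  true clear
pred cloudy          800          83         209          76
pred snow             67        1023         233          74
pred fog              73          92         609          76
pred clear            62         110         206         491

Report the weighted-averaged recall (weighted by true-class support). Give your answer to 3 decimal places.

Per-class recall (TP/(TP+FN)):
  cloudy: TP=800, FN=67+73+62=202 → 800/1002 = 0.7984
  snow: TP=1023, FN=83+92+110=285 → 1023/1308 = 0.7821
  fog: TP=609, FN=209+233+206=648 → 609/1257 = 0.4845
  clear: TP=491, FN=76+74+76=226 → 491/717 = 0.6848
Weighted-recall = Σ (supportᵢ/N)·recallᵢ with N=4284: (1002/4284)·0.7984 + (1308/4284)·0.7821 + (1257/4284)·0.4845 + (717/4284)·0.6848 = 0.682

0.682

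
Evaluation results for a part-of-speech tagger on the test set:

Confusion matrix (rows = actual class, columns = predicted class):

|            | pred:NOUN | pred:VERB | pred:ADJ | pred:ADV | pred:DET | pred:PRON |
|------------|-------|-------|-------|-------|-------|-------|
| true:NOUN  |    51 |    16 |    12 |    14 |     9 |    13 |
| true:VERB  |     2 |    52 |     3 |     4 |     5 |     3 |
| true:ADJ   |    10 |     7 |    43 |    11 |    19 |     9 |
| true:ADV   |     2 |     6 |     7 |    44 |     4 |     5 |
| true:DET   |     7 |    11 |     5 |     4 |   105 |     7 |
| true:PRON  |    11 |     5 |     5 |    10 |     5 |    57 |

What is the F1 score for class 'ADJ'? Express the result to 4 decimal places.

0.4943

F1 score = 2·TP/(2·TP+FP+FN).
ADJ: TP=43, FP=12+3+7+5+5=32, FN=10+7+11+19+9=56 → 86/174 = 0.49425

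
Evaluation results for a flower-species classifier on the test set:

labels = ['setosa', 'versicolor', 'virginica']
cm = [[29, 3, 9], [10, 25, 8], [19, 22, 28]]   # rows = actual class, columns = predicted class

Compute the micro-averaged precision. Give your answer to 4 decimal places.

Micro-averaging pools counts across classes: ΣTP=82, ΣFP=71, ΣFN=71.
Micro-precision = TP/(TP+FP) on pooled counts = 0.5359 (equals overall accuracy in single-label multiclass).

0.5359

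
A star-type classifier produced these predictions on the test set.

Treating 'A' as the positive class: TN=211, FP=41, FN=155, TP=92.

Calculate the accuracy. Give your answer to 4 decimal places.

0.6072

Accuracy = (TP+TN)/N = (92+211)/499 = 0.6072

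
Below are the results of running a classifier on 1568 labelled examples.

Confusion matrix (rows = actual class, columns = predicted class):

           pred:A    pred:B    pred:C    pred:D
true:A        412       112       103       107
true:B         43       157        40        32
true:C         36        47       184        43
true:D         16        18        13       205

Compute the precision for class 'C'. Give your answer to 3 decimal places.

Take TP from the diagonal, FP from the rest of the 'C' prediction marginal, FN from the rest of the 'C' actual marginal.
precision = TP/(TP+FP).
C: TP=184, FP=103+40+13=156 → 184/340 = 0.5412

0.541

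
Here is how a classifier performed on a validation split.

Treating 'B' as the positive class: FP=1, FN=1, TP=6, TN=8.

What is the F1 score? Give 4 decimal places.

Precision = TP/(TP+FP) = 6/7 = 0.8571
Recall = TP/(TP+FN) = 6/7 = 0.8571
F1 = 2·TP/(2·TP+FP+FN) = 12/14 = 0.8571

0.8571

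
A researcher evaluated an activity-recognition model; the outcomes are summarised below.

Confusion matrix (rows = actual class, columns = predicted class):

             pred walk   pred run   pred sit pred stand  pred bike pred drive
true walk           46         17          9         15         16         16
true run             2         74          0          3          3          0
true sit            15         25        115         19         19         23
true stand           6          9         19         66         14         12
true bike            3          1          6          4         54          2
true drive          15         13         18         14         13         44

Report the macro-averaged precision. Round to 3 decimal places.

0.534

Per-class precision (TP/(TP+FP)):
  walk: TP=46, FP=2+15+6+3+15=41 → 46/87 = 0.5287
  run: TP=74, FP=17+25+9+1+13=65 → 74/139 = 0.5324
  sit: TP=115, FP=9+0+19+6+18=52 → 115/167 = 0.6886
  stand: TP=66, FP=15+3+19+4+14=55 → 66/121 = 0.5455
  bike: TP=54, FP=16+3+19+14+13=65 → 54/119 = 0.4538
  drive: TP=44, FP=16+0+23+12+2=53 → 44/97 = 0.4536
Macro-precision = mean = (0.5287 + 0.5324 + 0.6886 + 0.5455 + 0.4538 + 0.4536) / 6 = 0.534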